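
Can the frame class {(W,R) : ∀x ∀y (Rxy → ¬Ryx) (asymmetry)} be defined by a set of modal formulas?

Any modally definable frame class is closed under surjective bounded morphisms.
The 5-cycle (worlds 0,1,2,3,4 with 0→1→2→3→4→0) is asymmetric. Mapping every world to a single reflexive point • is a surjective bounded morphism, and the reflexive point is not asymmetric (R•• but asymmetry requires ¬R••).
So no modal formula (or set of formulas) defines exactly the asymmetric frames.

Not definable by any modal formula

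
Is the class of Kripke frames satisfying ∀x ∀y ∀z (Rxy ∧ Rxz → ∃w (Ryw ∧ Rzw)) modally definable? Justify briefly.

Yes, by ◇□q → □◇q

The condition is convergence. A defining modal formula is ◇□q → □◇q.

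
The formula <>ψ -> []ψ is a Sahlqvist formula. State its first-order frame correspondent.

Suppose ◇ψ→□ψ is valid. Take Rxy, Rxz and set V(ψ)={y}. Then ◇ψ at x, so □ψ at x, so ψ at z, i.e. z=y.
Conversely, any frame satisfying forall x forall y forall z (Rxy & Rxz -> y = z) validates the schema.
So the correspondent is partial functionality.

partial functionality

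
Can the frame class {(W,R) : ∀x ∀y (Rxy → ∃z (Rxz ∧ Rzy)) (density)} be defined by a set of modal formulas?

Yes — defined by □□q → □q

The condition is density. A defining modal formula is □□q → □q.
Suppose □□q→□q is valid. Take Rxy and set V(q)={w : xR²w}. Then □□q at x, so □q at x, so q at y, i.e. ∃z(Rxz∧Rzy).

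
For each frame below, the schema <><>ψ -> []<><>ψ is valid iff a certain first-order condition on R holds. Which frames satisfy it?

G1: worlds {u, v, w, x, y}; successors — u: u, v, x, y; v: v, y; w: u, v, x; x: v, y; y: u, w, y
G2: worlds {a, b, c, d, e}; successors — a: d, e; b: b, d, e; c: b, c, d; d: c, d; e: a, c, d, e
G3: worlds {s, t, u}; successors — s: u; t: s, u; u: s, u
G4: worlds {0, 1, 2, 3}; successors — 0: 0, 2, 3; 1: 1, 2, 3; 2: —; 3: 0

G3

Frame correspondent (Sahlqvist): forall x forall y forall z ((x R^2 y & xRz) -> exists w (y = w & z R^2 w)) — i.e. a generalized confluence (Geach) condition.
G1: fails — uR²x, uRv but no t with x=t and vR²t.
G2: fails — aR²a, aRd but no w with a=w and dR²w.
G3: ✓.
G4: fails — 0R²0, 0R2 but no w with 0=w and 2R²w.
Valid on: G3.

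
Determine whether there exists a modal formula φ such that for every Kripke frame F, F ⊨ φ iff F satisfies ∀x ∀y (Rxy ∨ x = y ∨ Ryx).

Not definable by any modal formula

Any modally definable frame class is closed under disjoint unions.
Take 2 disjoint single-world reflexive frames: each is trivially connected, but their disjoint union has 2 worlds with no edge between distinct components, so it is not connected.
So the class is not modally definable.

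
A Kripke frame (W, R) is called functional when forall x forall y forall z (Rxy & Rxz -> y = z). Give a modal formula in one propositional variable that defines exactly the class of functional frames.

The condition is partial functionality. The CD schema ◇ψ → □ψ defines it.
Suppose ◇ψ→□ψ is valid. Take Rxy, Rxz and set V(ψ)={y}. Then ◇ψ at x, so □ψ at x, so ψ at z, i.e. z=y.

◇ψ → □ψ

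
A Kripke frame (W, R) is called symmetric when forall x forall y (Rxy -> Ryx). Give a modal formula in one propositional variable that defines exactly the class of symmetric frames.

r → □◇r

A defining formula is r → □◇r (the B axiom).
Suppose r→□◇r is valid. Take Rxy and set V(r)={x}. Then r at x, so □◇r at x, so ◇r at y, so some z with Ryz has r; z=x, i.e. Ryx.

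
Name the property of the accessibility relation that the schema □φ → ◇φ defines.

Seriality

This is the D axiom.
It corresponds to seriality: ∀x ∃y Rxy.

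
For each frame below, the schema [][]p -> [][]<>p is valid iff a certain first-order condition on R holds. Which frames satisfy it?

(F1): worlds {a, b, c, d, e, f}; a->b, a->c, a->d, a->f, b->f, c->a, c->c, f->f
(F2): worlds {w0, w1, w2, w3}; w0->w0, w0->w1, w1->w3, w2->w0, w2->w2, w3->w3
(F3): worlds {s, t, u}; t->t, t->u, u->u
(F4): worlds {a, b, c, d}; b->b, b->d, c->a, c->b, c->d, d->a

(F3)

This is the axiom for a generalized confluence (Geach) condition; its first-order frame correspondent is forall x forall z (x R^2 z -> exists w (x R^2 w & zRw)).
(F1): fails — cR²d but no w with cR²w and dRw.
(F2): fails — w2R²w1 but no w with w2R²w and w1Rw.
(F3): ✓.
(F4): fails — bR²a but no w with bR²w and aRw.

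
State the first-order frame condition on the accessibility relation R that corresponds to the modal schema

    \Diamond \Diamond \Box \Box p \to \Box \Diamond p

\forall x \forall y \forall z ((x R^2 y \wedge xRz) \to \exists w (y R^2 w \wedge zRw))

This is a Sahlqvist (Geach-type) schema ◇^2□^2p → □^1◇^1p.
Minimal-valuation argument: fix x; take any y with xR^2y and any z with xR^1z. Set V(p) to the set of worlds R-reachable from y in exactly 2 steps. Then □^2p holds at y, so the antecedent holds at x; validity forces ◇^1p at z, giving a w with zR^1w and yR^2w.
First-order correspondent: \forall x \forall y \forall z ((x R^2 y \wedge xRz) \to \exists w (y R^2 w \wedge zRw)).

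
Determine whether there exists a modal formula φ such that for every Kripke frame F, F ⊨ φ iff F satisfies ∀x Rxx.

Yes, by □r → r

Yes: it is reflexivity, defined by the T schema □r → r.
Suppose □r→r is valid. At any x set V(r)={w : Rxw}. Then □r holds at x, so r holds at x, i.e. Rxx.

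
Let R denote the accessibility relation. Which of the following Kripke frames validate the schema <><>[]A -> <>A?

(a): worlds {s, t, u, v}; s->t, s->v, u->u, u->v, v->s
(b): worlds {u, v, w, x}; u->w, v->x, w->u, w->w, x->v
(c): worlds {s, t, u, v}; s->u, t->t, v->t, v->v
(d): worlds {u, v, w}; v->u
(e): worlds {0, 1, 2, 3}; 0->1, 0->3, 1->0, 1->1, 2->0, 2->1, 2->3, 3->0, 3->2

The schema corresponds to a generalized confluence (Geach) condition: forall x forall y (x R^2 y -> exists w (yRw & xRw)).
(a): fails — uR²v but no w with vRw and uRw.
(b): holds.
(c): holds.
(d): holds.
(e): fails — 3R²0 but no w with 0Rw and 3Rw.
Valid on: (b), (c), (d).

(b), (c), (d)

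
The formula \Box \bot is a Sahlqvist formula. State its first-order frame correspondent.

□⊥ is valid iff no world has any successor (otherwise □⊥ fails at any world with one).

emptiness of R: \forall x \forall y \neg Rxy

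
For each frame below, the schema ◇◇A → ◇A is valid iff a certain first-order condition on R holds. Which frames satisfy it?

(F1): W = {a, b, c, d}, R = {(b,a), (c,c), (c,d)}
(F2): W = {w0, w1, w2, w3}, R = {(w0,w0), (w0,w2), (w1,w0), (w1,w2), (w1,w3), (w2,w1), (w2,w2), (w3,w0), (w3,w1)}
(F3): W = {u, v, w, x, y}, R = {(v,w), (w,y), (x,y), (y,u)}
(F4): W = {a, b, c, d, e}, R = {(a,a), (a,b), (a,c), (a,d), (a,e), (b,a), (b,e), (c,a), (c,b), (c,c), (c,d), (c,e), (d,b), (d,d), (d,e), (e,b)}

(F1)

Frame correspondent (Sahlqvist): ∀x ∀y ∀z (Rxy ∧ Ryz → Rxz) — i.e. transitivity.
(F1): ✓.
(F2): fails — Rw1w2 and Rw2w1 but not Rw1w1.
(F3): fails — Rxy and Ryu but not Rxu.
(F4): fails — Reb and Rba but not Rea.
Valid on: (F1).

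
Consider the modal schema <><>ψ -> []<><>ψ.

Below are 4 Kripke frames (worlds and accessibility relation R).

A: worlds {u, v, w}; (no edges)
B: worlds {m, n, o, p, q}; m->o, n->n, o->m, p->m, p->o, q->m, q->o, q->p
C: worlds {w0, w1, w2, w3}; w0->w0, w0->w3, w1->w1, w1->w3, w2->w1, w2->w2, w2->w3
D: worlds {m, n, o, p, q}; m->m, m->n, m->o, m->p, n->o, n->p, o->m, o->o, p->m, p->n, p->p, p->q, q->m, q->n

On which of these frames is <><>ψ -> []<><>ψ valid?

Frame correspondent (Sahlqvist): forall x forall y forall z ((x R^2 y & xRz) -> exists w (y = w & z R^2 w)) — i.e. a generalized confluence (Geach) condition.
A: holds.
B: fails — mR²m, mRo but no w with m=w and oR²w.
C: fails — w0R²w0, w0Rw3 but no w with w0=w and w3R²w.
D: fails — mR²q, mRo but no w with q=w and oR²w.

A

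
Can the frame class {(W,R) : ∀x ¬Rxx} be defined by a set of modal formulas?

No — not modally definable

Any modally definable frame class is closed under surjective bounded morphisms.
The 3-cycle (worlds 0,1,2 with 0→1→2→0) is irreflexive, and the map sending every world to a single reflexive point • is a surjective bounded morphism (forth: every edge maps to (•,•); back: every world has a successor). So any modal formula valid on the 3-cycle is also valid on the reflexive point, which is not irreflexive.
So the class is not modally definable.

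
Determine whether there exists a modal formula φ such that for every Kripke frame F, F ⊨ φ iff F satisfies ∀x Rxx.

Yes — defined by □q → q

Yes: it is reflexivity, defined by the T schema □q → q.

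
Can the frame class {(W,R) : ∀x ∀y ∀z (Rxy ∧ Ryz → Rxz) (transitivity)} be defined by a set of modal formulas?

The condition is transitivity. A defining modal formula is □p → □□p.
Suppose □p→□□p is valid. Take Rxy, Ryz and set V(p)={w : Rxw}. Then □p at x, so □□p at x, so □p at y, so p at z, i.e. Rxz.

Definable; □p → □□p defines it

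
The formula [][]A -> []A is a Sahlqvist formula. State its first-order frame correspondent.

This is the C4 axiom.
It corresponds to density: forall x forall y (Rxy -> exists z (Rxz & Rzy)).

density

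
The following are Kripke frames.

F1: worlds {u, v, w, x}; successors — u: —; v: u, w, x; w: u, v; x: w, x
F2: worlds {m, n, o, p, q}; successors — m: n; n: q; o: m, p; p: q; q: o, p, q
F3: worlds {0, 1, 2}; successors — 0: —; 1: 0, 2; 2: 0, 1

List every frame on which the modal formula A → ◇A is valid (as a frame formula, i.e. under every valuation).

none

The schema corresponds to reflexivity: ∀x Rxx.
F1: fails — world u does not see itself.
F2: fails — world m does not see itself.
F3: fails — world 0 does not see itself.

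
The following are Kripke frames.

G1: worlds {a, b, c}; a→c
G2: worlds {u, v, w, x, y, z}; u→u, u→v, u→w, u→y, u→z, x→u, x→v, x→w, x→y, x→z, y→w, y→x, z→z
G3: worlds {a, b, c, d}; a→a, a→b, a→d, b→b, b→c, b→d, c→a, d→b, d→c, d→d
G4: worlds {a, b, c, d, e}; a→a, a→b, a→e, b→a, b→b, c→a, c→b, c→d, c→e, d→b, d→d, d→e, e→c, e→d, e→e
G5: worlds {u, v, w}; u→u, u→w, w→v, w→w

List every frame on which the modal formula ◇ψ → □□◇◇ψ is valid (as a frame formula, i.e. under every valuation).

The schema corresponds to a generalized confluence (Geach) condition: ∀x ∀y ∀z ((xRy ∧ xR²z) → ∃w (y = w ∧ zR²w)).
G1: holds.
G2: fails — uRu, uR²v but no t with u=t and vR²t.
G3: fails — bRc, bR²c but no w with c=w and cR²w.
G4: fails — cRd, cR²b but no w with d=w and bR²w.
G5: fails — uRu, uR²v but no t with u=t and vR²t.
Valid on: G1.

G1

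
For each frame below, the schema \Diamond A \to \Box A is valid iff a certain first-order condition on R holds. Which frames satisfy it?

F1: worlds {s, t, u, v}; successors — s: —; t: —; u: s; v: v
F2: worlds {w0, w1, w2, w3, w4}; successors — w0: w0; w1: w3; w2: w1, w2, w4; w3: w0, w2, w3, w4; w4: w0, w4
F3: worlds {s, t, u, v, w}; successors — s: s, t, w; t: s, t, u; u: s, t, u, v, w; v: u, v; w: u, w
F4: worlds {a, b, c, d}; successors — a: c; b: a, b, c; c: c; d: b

F1

The schema corresponds to partial functionality: \forall x \forall y \forall z (Rxy \wedge Rxz \to y = z).
F1: holds.
F2: fails — w2 sees both w1 and w2.
F3: fails — s sees both s and t.
F4: fails — b sees both a and b.
Valid on: F1.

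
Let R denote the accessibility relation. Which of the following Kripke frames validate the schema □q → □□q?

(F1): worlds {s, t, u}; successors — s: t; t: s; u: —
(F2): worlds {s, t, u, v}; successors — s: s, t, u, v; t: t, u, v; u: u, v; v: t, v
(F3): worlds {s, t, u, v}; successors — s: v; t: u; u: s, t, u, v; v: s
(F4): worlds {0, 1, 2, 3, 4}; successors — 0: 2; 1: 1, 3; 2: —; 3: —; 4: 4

(F4)

The schema corresponds to transitivity: ∀x ∀y ∀z (Rxy ∧ Ryz → Rxz).
(F1): fails — Rts and Rst but not Rtt.
(F2): fails — Ruv and Rvt but not Rut.
(F3): fails — Rvs and Rsv but not Rvv.
(F4): satisfies the condition.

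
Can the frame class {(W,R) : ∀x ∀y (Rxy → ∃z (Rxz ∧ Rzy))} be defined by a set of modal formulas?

Definable; □□q → □q defines it

Yes: it is density, defined by the C4 schema □□q → □q.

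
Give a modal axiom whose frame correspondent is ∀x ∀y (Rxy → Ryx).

ψ → □◇ψ

This is symmetry; the standard corresponding axiom is B: ψ → □◇ψ.
Suppose ψ→□◇ψ is valid. Take Rxy and set V(ψ)={x}. Then ψ at x, so □◇ψ at x, so ◇ψ at y, so some z with Ryz has ψ; z=x, i.e. Ryx.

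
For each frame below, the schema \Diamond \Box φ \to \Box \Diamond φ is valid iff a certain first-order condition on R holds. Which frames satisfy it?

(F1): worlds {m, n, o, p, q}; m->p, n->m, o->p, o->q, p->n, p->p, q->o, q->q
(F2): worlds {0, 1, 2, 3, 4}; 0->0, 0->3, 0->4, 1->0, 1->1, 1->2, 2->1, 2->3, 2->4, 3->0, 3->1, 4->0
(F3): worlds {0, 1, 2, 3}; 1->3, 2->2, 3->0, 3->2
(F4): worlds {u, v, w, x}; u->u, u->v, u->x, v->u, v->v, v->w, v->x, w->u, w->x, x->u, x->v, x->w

(F2), (F4)

This is the axiom for convergence; its first-order frame correspondent is \forall x \forall y \forall z (Rxy \wedge Rxz \to \exists w (Ryw \wedge Rzw)).
(F1): fails — Rop and Roq but p and q have no common successor.
(F2): condition met.
(F3): fails — R32 and R30 but 2 and 0 have no common successor.
(F4): condition met.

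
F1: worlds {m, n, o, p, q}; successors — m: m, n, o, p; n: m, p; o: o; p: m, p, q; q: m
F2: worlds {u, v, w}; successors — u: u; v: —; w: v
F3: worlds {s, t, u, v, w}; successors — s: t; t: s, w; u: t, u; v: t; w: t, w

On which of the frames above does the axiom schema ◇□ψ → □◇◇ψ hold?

The schema corresponds to a generalized confluence (Geach) condition: ∀x ∀y ∀z ((xRy ∧ xRz) → ∃w (yRw ∧ zR²w)).
F1: fails — mRn, mRo but no w with nRw and oR²w.
F2: fails — wRv, wRv but no t with vRt and vR²t.
F3: fails — tRs, tRs but no w* with sRw* and sR²w*.
Valid on no frame.

none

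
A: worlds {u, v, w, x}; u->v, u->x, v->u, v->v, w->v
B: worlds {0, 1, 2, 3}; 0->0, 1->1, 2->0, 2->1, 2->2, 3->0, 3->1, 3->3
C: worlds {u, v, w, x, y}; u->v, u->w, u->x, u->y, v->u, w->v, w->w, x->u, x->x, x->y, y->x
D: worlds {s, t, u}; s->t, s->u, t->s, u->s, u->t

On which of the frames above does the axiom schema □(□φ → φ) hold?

B

Frame correspondent (Sahlqvist): ∀x ∀y (Rxy → Ryy) — i.e. shift-reflexivity.
A: fails — Rvu but not Ruu.
B: ✓.
C: fails — Ruv but not Rvv.
D: fails — Rut but not Rtt.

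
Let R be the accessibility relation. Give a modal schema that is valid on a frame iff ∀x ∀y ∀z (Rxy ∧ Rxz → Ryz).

The condition is the Euclidean property. The 5 schema ◇s → □◇s defines it.
Suppose ◇s→□◇s is valid. Take Rxy, Rxz and set V(s)={y}. Then ◇s at x, so □◇s at x, so ◇s at z, so some w with Rzw has s; w=y, i.e. Rzy. By symmetry of the argument, Ryz.

◇s → □◇s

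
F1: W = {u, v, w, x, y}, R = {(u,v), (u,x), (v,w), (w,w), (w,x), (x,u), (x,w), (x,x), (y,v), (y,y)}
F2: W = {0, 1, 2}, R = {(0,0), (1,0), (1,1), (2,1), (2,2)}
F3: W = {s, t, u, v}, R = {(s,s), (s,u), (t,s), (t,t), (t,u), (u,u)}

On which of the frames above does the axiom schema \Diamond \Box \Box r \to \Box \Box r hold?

none

This is the axiom for a generalized confluence (Geach) condition; its first-order frame correspondent is \forall x \forall y \forall z ((xRy \wedge x R^2 z) \to \exists w (y R^2 w \wedge z = w)).
F1: fails — uRv, uR²u but no t with vR²t and u=t.
F2: fails — 1R0, 1R²1 but no w with 0R²w and 1=w.
F3: fails — sRu, sR²s but no w with uR²w and s=w.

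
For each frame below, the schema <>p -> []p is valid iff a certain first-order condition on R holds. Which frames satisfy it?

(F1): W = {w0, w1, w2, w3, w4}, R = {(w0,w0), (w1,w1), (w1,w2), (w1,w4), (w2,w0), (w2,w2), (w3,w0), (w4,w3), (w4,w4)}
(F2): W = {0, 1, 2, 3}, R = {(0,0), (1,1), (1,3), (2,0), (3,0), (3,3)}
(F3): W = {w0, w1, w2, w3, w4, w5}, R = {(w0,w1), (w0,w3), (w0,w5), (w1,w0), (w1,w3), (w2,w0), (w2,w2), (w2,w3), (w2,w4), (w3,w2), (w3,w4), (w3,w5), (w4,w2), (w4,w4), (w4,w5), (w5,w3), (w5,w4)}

Frame correspondent (Sahlqvist): forall x forall y forall z (Rxy & Rxz -> y = z) — i.e. partial functionality.
(F1): fails — w1 sees both w1 and w2.
(F2): fails — 1 sees both 1 and 3.
(F3): fails — w0 sees both w1 and w3.
Valid on no frame.

none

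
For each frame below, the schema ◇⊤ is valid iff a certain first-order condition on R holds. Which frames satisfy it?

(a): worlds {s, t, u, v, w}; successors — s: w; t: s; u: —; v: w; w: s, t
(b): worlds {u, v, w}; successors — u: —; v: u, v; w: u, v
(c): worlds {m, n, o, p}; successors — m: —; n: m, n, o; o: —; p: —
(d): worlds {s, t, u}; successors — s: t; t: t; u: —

Frame correspondent (Sahlqvist): ∀x ∃y Rxy — i.e. seriality.
(a): fails — world u has no successor.
(b): fails — world u has no successor.
(c): fails — world m has no successor.
(d): fails — world u has no successor.

none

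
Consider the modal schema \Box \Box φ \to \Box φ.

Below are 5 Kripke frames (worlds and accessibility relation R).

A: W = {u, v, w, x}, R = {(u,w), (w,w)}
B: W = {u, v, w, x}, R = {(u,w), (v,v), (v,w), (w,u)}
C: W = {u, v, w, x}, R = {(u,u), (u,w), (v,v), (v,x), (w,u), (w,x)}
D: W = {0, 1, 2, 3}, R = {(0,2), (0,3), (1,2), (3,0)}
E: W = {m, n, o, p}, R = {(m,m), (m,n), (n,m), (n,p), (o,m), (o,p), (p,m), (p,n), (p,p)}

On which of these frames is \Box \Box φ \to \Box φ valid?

Frame correspondent (Sahlqvist): \forall x \forall y (Rxy \to \exists z (Rxz \wedge Rzy)) — i.e. density.
A: condition met.
B: fails — Rwu but no z with Rwz and Rzu.
C: fails — Rwx but no z with Rwz and Rzx.
D: fails — R12 but no z with R1z and Rz2.
E: condition met.

A, E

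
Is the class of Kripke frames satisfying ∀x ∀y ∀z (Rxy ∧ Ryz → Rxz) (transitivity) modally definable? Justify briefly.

Definable; □q → □□q defines it

Yes: it is transitivity, defined by the 4 schema □q → □□q.
Suppose □q→□□q is valid. Take Rxy, Ryz and set V(q)={w : Rxw}. Then □q at x, so □□q at x, so □q at y, so q at z, i.e. Rxz.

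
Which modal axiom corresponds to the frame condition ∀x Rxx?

A defining formula is □ψ → ψ (the T axiom).
Suppose □ψ→ψ is valid. At any x set V(ψ)={w : Rxw}. Then □ψ holds at x, so ψ holds at x, i.e. Rxx.

□ψ → ψ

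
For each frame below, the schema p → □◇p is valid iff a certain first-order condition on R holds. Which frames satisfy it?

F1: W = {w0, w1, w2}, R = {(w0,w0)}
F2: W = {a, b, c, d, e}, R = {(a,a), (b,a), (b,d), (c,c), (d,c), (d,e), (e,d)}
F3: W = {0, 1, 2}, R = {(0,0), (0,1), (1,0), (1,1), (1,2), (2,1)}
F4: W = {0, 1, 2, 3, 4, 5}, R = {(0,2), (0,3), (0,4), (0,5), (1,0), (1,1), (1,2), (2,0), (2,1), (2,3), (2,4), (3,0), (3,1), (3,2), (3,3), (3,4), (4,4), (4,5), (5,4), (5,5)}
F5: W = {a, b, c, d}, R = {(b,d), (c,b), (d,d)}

F1, F3

Frame correspondent (Sahlqvist): ∀x ∀y (Rxy → Ryx) — i.e. symmetry.
F1: ✓.
F2: fails — Rdc but not Rcd.
F3: ✓.
F4: fails — R34 but not R43.
F5: fails — Rcb but not Rbc.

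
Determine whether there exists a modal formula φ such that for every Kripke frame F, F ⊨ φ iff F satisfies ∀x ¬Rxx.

Modal frame validity is preserved under surjective bounded morphisms.
The 2-cycle (worlds w0,w1 with w0→w1→w0) is irreflexive, and the map sending every world to a single reflexive point • is a surjective bounded morphism (forth: every edge maps to (•,•); back: every world has a successor). So any modal formula valid on the 2-cycle is also valid on the reflexive point, which is not irreflexive.
Hence irreflexivity is not modally definable.

No — not modally definable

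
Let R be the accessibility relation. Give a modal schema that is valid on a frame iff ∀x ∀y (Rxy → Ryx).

ψ → □◇ψ

A defining formula is ψ → □◇ψ (the B axiom).
Suppose ψ→□◇ψ is valid. Take Rxy and set V(ψ)={x}. Then ψ at x, so □◇ψ at x, so ◇ψ at y, so some z with Ryz has ψ; z=x, i.e. Ryx.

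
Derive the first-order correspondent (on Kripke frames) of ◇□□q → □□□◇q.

This is a Sahlqvist (Geach-type) schema ◇^1□^2q → □^3◇^1q.
Minimal-valuation argument: fix x; take any y with xR^1y and any z with xR^3z. Set V(q) to the set of worlds R-reachable from y in exactly 2 steps. Then □^2q holds at y, so the antecedent holds at x; validity forces ◇^1q at z, giving a w with zR^1w and yR^2w.
First-order correspondent: ∀x ∀y ∀z ((xRy ∧ xR³z) → ∃w (yR²w ∧ zRw)).

∀x ∀y ∀z ((xRy ∧ xR³z) → ∃w (yR²w ∧ zRw))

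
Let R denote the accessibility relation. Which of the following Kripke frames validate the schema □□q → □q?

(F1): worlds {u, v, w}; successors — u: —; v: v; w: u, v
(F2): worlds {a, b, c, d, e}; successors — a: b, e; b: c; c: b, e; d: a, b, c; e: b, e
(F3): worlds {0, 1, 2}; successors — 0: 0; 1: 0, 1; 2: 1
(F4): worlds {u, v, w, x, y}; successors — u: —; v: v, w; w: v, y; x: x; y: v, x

(F3)

The schema corresponds to density: ∀x ∀y (Rxy → ∃z (Rxz ∧ Rzy)).
(F1): fails — Rwu but no z with Rwz and Rzu.
(F2): fails — Rbc but no z with Rbz and Rzc.
(F3): satisfies the condition.
(F4): fails — Rwy but no z with Rwz and Rzy.
Valid on: (F3).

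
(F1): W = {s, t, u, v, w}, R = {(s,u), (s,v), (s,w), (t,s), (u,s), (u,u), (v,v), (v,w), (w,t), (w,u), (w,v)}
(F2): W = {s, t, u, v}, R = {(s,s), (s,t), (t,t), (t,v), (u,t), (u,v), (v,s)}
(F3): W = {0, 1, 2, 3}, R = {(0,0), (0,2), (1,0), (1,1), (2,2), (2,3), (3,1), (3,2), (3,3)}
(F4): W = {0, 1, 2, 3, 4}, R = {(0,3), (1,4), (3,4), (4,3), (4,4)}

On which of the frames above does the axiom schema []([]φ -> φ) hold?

Frame correspondent (Sahlqvist): forall x forall y (Rxy -> Ryy) — i.e. shift-reflexivity.
(F1): fails — Rwt but not Rtt.
(F2): fails — Ruv but not Rvv.
(F3): holds.
(F4): fails — R43 but not R33.
Valid on: (F3).

(F3)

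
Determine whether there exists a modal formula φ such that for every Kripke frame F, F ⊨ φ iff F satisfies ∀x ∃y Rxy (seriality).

Yes — defined by □p → ◇p

This is a Sahlqvist condition; the D axiom □p → ◇p defines it.
Suppose □p→◇p is valid. At any x set V(p)=W. Then □p at x, so ◇p at x, so x has a successor.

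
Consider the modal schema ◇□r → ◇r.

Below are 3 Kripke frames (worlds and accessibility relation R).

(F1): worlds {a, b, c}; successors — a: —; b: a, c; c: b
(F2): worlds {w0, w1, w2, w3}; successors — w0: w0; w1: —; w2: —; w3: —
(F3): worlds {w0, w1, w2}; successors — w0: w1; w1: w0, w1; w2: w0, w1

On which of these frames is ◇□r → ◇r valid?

(F2), (F3)

Frame correspondent (Sahlqvist): ∀x ∀y (xRy → ∃w (yRw ∧ xRw)) — i.e. a generalized confluence (Geach) condition.
(F1): fails — bRa but no w with aRw and bRw.
(F2): ✓.
(F3): ✓.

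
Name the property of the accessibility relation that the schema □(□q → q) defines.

Shift-reflexivity

Suppose □(□q→q) is valid. Take Rxy and set V(q)={w : Ryw}. Then at y, □q holds; since □(□q→q) at x, □q→q at y, so q at y, i.e. Ryy.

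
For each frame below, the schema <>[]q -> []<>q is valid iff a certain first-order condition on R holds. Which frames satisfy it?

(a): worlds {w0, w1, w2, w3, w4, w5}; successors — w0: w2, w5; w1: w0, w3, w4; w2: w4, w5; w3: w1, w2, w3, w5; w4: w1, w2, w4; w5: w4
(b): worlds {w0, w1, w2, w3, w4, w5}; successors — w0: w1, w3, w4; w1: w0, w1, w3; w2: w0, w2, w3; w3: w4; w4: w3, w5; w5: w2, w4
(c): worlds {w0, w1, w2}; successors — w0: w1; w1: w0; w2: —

(c)

This is the axiom for convergence; its first-order frame correspondent is forall x forall y forall z (Rxy & Rxz -> exists w (Ryw & Rzw)).
(a): fails — Rw3w5 and Rw3w3 but w5 and w3 have no common successor.
(b): fails — Rw0w4 and Rw0w3 but w4 and w3 have no common successor.
(c): holds.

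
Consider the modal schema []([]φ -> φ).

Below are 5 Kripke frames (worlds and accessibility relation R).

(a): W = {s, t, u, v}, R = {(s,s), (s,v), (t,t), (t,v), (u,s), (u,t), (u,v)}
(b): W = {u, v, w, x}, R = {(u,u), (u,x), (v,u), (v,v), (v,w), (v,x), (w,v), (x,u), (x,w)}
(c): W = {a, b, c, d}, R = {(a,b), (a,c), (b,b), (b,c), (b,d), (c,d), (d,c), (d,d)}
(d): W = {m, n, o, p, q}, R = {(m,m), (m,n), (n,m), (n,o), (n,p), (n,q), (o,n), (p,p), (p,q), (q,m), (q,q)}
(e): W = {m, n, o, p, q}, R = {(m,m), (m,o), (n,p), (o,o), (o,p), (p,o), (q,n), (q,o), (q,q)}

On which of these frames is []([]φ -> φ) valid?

none

This is the axiom for shift-reflexivity; its first-order frame correspondent is forall x forall y (Rxy -> Ryy).
(a): fails — Ruv but not Rvv.
(b): fails — Rxw but not Rww.
(c): fails — Rbc but not Rcc.
(d): fails — Ron but not Rnn.
(e): fails — Rop but not Rpp.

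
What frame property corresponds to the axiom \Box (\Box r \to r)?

Suppose □(□r→r) is valid. Take Rxy and set V(r)={w : Ryw}. Then at y, □r holds; since □(□r→r) at x, □r→r at y, so r at y, i.e. Ryy.
Conversely, any frame satisfying \forall x \forall y (Rxy \to Ryy) validates the schema.
Frame condition: \forall x \forall y (Rxy \to Ryy).

Shift-reflexivity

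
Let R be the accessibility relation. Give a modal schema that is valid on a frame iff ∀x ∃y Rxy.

This is seriality; the standard corresponding axiom is D: □p → ◇p.

□p → ◇p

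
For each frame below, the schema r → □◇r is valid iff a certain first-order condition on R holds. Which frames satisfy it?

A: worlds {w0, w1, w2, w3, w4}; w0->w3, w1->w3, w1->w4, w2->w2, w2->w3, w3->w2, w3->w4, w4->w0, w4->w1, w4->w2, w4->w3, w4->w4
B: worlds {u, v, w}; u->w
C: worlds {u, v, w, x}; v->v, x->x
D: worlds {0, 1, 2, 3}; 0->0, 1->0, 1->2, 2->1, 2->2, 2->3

Frame correspondent (Sahlqvist): ∀x ∀y (Rxy → Ryx) — i.e. symmetry.
A: fails — Rw1w3 but not Rw3w1.
B: fails — Ruw but not Rwu.
C: holds.
D: fails — R10 but not R01.
Valid on: C.

C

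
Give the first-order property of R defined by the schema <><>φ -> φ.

forall x forall y (x R^2 y -> exists w (y = w & x = w))

This is a Sahlqvist (Geach-type) schema ◇^2□^0φ → □^0◇^0φ.
First-order correspondent: forall x forall y (x R^2 y -> exists w (y = w & x = w)).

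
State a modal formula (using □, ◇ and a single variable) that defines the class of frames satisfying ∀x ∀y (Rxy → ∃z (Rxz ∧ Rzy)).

The condition is density. The C4 schema □□r → □r defines it.
Suppose □□r→□r is valid. Take Rxy and set V(r)={w : xR²w}. Then □□r at x, so □r at x, so r at y, i.e. ∃z(Rxz∧Rzy).

□□r → □r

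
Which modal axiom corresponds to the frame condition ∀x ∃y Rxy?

□q → ◇q

The condition is seriality. The D schema □q → ◇q defines it.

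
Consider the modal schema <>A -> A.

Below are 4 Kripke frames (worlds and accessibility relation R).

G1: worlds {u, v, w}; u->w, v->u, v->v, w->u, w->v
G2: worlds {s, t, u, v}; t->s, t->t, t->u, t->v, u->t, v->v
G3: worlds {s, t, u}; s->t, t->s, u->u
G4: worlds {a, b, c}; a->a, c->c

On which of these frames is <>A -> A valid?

This is the axiom for a generalized confluence (Geach) condition; its first-order frame correspondent is forall x forall y (xRy -> exists w (y = w & x = w)).
G1: fails — uRw but w ≠ u.
G2: fails — tRs but s ≠ t.
G3: fails — sRt but t ≠ s.
G4: satisfies the condition.

G4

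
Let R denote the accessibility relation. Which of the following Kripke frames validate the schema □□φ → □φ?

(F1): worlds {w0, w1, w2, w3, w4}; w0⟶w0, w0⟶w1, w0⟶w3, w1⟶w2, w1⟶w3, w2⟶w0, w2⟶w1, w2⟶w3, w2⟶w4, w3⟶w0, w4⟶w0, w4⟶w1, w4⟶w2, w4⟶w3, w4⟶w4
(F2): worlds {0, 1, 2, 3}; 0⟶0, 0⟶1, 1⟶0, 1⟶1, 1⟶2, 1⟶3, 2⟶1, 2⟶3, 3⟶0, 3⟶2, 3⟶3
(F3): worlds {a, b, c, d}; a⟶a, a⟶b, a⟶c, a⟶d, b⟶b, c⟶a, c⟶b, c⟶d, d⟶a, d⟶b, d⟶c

Frame correspondent (Sahlqvist): ∀x ∀y (Rxy → ∃z (Rxz ∧ Rzy)) — i.e. density.
(F1): fails — Rw1w2 but no z with Rw1z and Rzw2.
(F2): satisfies the condition.
(F3): satisfies the condition.

(F2), (F3)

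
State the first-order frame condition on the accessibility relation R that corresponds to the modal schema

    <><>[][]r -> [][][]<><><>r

This is a Sahlqvist (Geach-type) schema ◇^2□^2r → □^3◇^3r.
First-order correspondent: forall x forall y forall z ((x R^2 y & x R^3 z) -> exists w (y R^2 w & z R^3 w)).

forall x forall y forall z ((x R^2 y & x R^3 z) -> exists w (y R^2 w & z R^3 w))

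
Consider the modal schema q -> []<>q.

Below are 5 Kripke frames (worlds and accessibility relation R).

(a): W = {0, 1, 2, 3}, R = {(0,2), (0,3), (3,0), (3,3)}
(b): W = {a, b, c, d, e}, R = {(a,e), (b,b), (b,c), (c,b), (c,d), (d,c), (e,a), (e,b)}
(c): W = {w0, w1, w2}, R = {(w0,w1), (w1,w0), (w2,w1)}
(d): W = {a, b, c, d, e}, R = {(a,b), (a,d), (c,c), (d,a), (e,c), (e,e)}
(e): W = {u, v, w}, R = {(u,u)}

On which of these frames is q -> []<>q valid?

This is the axiom for symmetry; its first-order frame correspondent is forall x forall y (Rxy -> Ryx).
(a): fails — R02 but not R20.
(b): fails — Reb but not Rbe.
(c): fails — Rw2w1 but not Rw1w2.
(d): fails — Rab but not Rba.
(e): holds.

(e)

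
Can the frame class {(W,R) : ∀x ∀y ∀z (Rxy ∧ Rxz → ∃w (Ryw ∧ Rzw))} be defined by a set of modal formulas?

The condition is convergence. A defining modal formula is ◇□p → □◇p.
Suppose ◇□p→□◇p is valid. Take Rxy, Rxz and set V(p)={w : Ryw}. Then □p at y so ◇□p at x, so □◇p at x, so ◇p at z, giving w with Rzw and Ryw.

Yes — defined by ◇□p → □◇p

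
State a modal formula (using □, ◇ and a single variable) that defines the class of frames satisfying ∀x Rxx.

□p → p

This is reflexivity; the standard corresponding axiom is T: □p → p.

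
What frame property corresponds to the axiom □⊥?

□⊥ is valid iff no world has any successor (otherwise □⊥ fails at any world with one).
Conversely, any frame satisfying ∀x ∀y ¬Rxy validates the schema.
Frame condition: ∀x ∀y ¬Rxy.

Emptiness of R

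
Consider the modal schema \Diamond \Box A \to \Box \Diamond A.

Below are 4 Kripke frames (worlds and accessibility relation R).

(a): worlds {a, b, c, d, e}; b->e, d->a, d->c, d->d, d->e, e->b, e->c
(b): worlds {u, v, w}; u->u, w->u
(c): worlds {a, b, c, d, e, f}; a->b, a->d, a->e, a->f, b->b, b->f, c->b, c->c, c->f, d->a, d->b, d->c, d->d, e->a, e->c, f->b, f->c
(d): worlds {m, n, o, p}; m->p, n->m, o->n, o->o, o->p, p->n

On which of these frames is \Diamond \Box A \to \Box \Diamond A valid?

(b)

The schema corresponds to convergence: \forall x \forall y \forall z (Rxy \wedge Rxz \to \exists w (Ryw \wedge Rzw)).
(a): fails — Rdc and Rdc but c and c have no common successor.
(b): satisfies the condition.
(c): fails — Rab and Rae but b and e have no common successor.
(d): fails — Ron and Rop but n and p have no common successor.
Valid on: (b).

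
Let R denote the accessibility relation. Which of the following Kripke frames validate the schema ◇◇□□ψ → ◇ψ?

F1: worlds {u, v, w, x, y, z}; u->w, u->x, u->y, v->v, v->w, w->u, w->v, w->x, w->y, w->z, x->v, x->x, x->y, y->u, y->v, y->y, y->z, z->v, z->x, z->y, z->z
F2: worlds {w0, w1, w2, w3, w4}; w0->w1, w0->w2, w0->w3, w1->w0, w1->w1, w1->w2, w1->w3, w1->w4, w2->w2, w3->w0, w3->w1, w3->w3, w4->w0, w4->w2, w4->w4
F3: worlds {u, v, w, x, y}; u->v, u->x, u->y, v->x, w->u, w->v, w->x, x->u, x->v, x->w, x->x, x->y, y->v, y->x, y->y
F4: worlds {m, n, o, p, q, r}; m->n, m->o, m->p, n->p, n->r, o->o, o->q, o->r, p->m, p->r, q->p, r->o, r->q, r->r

The schema corresponds to a generalized confluence (Geach) condition: ∀x ∀y (xR²y → ∃w (yR²w ∧ xRw)).
F1: satisfies the condition.
F2: fails — w3R²w2 but no w with w2R²w and w3Rw.
F3: satisfies the condition.
F4: fails — mR²q but no w with qR²w and mRw.
Valid on: F1, F3.

F1, F3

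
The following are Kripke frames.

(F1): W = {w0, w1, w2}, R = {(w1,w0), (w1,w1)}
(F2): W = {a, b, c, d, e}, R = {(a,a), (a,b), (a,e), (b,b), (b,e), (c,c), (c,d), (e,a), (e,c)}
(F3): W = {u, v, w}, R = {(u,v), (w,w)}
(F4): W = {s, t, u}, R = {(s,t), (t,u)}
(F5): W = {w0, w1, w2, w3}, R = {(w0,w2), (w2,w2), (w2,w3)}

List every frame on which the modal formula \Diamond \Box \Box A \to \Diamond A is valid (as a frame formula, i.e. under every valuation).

none

Frame correspondent (Sahlqvist): \forall x \forall y (xRy \to \exists w (y R^2 w \wedge xRw)) — i.e. a generalized confluence (Geach) condition.
(F1): fails — w1Rw0 but no w with w0R²w and w1Rw.
(F2): fails — cRd but no w with dR²w and cRw.
(F3): fails — uRv but no t with vR²t and uRt.
(F4): fails — sRt but no w with tR²w and sRw.
(F5): fails — w2Rw3 but no w with w3R²w and w2Rw.
Valid on no frame.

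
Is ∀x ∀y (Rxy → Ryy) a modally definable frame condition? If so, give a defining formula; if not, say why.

The condition is shift-reflexivity. A defining modal formula is □(□r → r).
Suppose □(□r→r) is valid. Take Rxy and set V(r)={w : Ryw}. Then at y, □r holds; since □(□r→r) at x, □r→r at y, so r at y, i.e. Ryy.

Yes, by □(□r → r)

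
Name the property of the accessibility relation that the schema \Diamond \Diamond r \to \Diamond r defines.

This is frame-equivalent to □r → □□r (substitute ¬r for r and contrapose).
Suppose □r→□□r is valid. Take Rxy, Ryz and set V(r)={w : Rxw}. Then □r at x, so □□r at x, so □r at y, so r at z, i.e. Rxz.

Transitivity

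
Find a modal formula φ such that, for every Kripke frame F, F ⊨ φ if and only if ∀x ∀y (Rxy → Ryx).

A defining formula is r → □◇r (the B axiom).
Suppose r→□◇r is valid. Take Rxy and set V(r)={x}. Then r at x, so □◇r at x, so ◇r at y, so some z with Ryz has r; z=x, i.e. Ryx.

r → □◇r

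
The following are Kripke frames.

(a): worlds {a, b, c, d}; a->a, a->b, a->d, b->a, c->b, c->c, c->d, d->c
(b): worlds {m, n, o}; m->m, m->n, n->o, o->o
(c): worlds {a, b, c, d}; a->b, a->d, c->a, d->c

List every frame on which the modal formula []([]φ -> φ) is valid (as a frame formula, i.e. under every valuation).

The schema corresponds to shift-reflexivity: forall x forall y (Rxy -> Ryy).
(a): fails — Rcd but not Rdd.
(b): fails — Rmn but not Rnn.
(c): fails — Rca but not Raa.

none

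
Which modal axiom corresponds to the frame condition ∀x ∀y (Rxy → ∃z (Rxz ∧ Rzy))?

The condition is density. The C4 schema □□p → □p defines it.
Suppose □□p→□p is valid. Take Rxy and set V(p)={w : xR²w}. Then □□p at x, so □p at x, so p at y, i.e. ∃z(Rxz∧Rzy).

□□p → □p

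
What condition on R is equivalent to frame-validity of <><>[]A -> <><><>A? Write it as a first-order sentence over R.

forall x forall y (x R^2 y -> exists w (yRw & x R^3 w))

This is a Sahlqvist (Geach-type) schema ◇^2□^1A → □^0◇^3A.
Minimal-valuation argument: fix x; take any y with xR^2y and any z with xR^0z. Set V(A) to the set of worlds R-reachable from y in exactly 1 step. Then □^1A holds at y, so the antecedent holds at x; validity forces ◇^3A at z, giving a w with zR^3w and yR^1w.
First-order correspondent: forall x forall y (x R^2 y -> exists w (yRw & x R^3 w)).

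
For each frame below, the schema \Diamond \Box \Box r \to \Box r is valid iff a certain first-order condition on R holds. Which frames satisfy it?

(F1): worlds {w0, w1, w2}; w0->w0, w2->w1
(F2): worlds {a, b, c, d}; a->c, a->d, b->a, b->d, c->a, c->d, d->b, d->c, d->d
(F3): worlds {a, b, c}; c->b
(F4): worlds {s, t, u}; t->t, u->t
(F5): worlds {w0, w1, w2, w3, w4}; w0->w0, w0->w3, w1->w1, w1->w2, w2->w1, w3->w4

Frame correspondent (Sahlqvist): \forall x \forall y \forall z ((xRy \wedge xRz) \to \exists w (y R^2 w \wedge z = w)) — i.e. a generalized confluence (Geach) condition.
(F1): fails — w2Rw1, w2Rw1 but no w with w1R²w and w1=w.
(F2): condition met.
(F3): fails — cRb, cRb but no w with bR²w and b=w.
(F4): condition met.
(F5): fails — w0Rw3, w0Rw0 but no w with w3R²w and w0=w.
Valid on: (F2), (F4).

(F2), (F4)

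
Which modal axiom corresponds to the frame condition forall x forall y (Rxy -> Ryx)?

This is symmetry; the standard corresponding axiom is B: r → □◇r.
Suppose r→□◇r is valid. Take Rxy and set V(r)={x}. Then r at x, so □◇r at x, so ◇r at y, so some z with Ryz has r; z=x, i.e. Ryx.

r → □◇r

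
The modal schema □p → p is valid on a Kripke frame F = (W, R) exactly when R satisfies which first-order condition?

This is the T axiom.
Its frame correspondent is reflexivity — ∀x Rxx.

reflexivity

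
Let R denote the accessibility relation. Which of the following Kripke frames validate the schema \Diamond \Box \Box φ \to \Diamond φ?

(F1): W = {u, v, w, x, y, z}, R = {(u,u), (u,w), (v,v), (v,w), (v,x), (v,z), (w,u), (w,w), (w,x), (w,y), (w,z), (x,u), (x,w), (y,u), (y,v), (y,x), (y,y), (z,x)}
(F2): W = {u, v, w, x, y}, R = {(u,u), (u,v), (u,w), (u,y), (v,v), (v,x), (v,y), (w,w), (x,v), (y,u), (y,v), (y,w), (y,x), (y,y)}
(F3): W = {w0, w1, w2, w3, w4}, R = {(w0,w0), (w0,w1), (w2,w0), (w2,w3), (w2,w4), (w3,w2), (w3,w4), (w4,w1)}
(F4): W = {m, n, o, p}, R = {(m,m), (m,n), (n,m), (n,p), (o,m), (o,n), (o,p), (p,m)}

(F1), (F2), (F4)

This is the axiom for a generalized confluence (Geach) condition; its first-order frame correspondent is \forall x \forall y (xRy \to \exists w (y R^2 w \wedge xRw)).
(F1): holds.
(F2): holds.
(F3): fails — w0Rw1 but no w with w1R²w and w0Rw.
(F4): holds.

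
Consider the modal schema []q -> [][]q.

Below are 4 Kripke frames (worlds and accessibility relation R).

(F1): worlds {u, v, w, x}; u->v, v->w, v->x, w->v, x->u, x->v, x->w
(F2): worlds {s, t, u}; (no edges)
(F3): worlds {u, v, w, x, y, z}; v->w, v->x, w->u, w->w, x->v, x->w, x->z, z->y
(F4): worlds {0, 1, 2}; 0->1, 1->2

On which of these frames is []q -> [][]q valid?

This is the axiom for transitivity; its first-order frame correspondent is forall x forall y forall z (Rxy & Ryz -> Rxz).
(F1): fails — Ruv and Rvw but not Ruw.
(F2): satisfies the condition.
(F3): fails — Rxw and Rwu but not Rxu.
(F4): fails — R01 and R12 but not R02.

(F2)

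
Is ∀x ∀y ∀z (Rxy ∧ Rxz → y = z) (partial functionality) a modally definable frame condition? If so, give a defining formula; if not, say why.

Yes, by ◇r → □r

Yes: it is partial functionality, defined by the CD schema ◇r → □r.
Suppose ◇r→□r is valid. Take Rxy, Rxz and set V(r)={y}. Then ◇r at x, so □r at x, so r at z, i.e. z=y.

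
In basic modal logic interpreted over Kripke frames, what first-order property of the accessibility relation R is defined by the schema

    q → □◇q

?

symmetry

Suppose q→□◇q is valid. Take Rxy and set V(q)={x}. Then q at x, so □◇q at x, so ◇q at y, so some z with Ryz has q; z=x, i.e. Ryx.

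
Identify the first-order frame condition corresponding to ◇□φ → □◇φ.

Suppose ◇□φ→□◇φ is valid. Take Rxy, Rxz and set V(φ)={w : Ryw}. Then □φ at y so ◇□φ at x, so □◇φ at x, so ◇φ at z, giving w with Rzw and Ryw.

Convergence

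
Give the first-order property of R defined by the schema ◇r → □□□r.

∀x ∀y ∀z ((xRy ∧ xR³z) → ∃w (y = w ∧ z = w))

This is a Sahlqvist (Geach-type) schema ◇^1□^0r → □^3◇^0r.
Minimal-valuation argument: fix x; take any y with xR^1y and any z with xR^3z. Set V(r) to the set of worlds R-reachable from y in exactly 0 steps. Then □^0r holds at y, so the antecedent holds at x; validity forces ◇^0r at z, giving a w with zR^0w and yR^0w.
First-order correspondent: ∀x ∀y ∀z ((xRy ∧ xR³z) → ∃w (y = w ∧ z = w)).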